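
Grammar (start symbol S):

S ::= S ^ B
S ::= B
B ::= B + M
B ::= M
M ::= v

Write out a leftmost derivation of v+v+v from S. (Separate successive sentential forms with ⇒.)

S⇒B⇒B+M⇒B+M+M⇒M+M+M⇒v+M+M⇒v+v+M⇒v+v+v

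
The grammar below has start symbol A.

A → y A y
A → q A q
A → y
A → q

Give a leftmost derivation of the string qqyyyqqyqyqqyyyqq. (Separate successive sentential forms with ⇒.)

A⇒qAq⇒qqAqq⇒qqyAyqq⇒qqyyAyyqq⇒qqyyyAyyyqq⇒qqyyyqAqyyyqq⇒qqyyyqqAqqyyyqq⇒qqyyyqqyAyqqyyyqq⇒qqyyyqqyqyqqyyyqq

A ⇒ qAq   [A → q A q]
qAq ⇒ qqAqq   [A → q A q]
qqAqq ⇒ qqyAyqq   [A → y A y]
qqyAyqq ⇒ qqyyAyyqq   [A → y A y]
qqyyAyyqq ⇒ qqyyyAyyyqq   [A → y A y]
qqyyyAyyyqq ⇒ qqyyyqAqyyyqq   [A → q A q]
qqyyyqAqyyyqq ⇒ qqyyyqqAqqyyyqq   [A → q A q]
qqyyyqqAqqyyyqq ⇒ qqyyyqqyAyqqyyyqq   [A → y A y]
qqyyyqqyAyqqyyyqq ⇒ qqyyyqqyqyqqyyyqq   [A → q]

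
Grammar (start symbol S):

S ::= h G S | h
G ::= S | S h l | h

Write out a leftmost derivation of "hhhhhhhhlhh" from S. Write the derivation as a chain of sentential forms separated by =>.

S=>hGS=>hSS=>hhGSS=>hhShlSS=>hhhGShlSS=>hhhSShlSS=>hhhhGSShlSS=>hhhhhSShlSS=>hhhhhhShlSS=>hhhhhhhhlSS=>hhhhhhhhlhS=>hhhhhhhhlhh

S => hGS   [S ::= h G S]
hGS => hSS   [G ::= S]
hSS => hhGSS   [S ::= h G S]
hhGSS => hhShlSS   [G ::= S h l]
hhShlSS => hhhGShlSS   [S ::= h G S]
hhhGShlSS => hhhSShlSS   [G ::= S]
hhhSShlSS => hhhhGSShlSS   [S ::= h G S]
hhhhGSShlSS => hhhhhSShlSS   [G ::= h]
hhhhhSShlSS => hhhhhhShlSS   [S ::= h]
hhhhhhShlSS => hhhhhhhhlSS   [S ::= h]
hhhhhhhhlSS => hhhhhhhhlhS   [S ::= h]
hhhhhhhhlhS => hhhhhhhhlhh   [S ::= h]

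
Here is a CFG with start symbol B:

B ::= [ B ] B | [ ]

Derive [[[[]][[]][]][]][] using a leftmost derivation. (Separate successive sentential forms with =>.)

B => [B]B => [[B]B]B => [[[B]B]B]B => [[[[]]B]B]B => [[[[]][B]B]B]B => [[[[]][[]]B]B]B => [[[[]][[]][]]B]B => [[[[]][[]][]][]]B => [[[[]][[]][]][]][]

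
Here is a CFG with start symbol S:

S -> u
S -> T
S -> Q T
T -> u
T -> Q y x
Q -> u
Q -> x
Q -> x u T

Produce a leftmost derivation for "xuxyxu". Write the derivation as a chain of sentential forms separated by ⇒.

S ⇒ QT ⇒ xuTT ⇒ xuQyxT ⇒ xuxyxT ⇒ xuxyxu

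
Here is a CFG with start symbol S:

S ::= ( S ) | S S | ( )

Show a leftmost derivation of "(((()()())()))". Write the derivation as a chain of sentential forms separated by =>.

S=>(S)=>((S))=>((SS))=>(((S)S))=>(((SS)S))=>(((SSS)S))=>(((()SS)S))=>(((()()S)S))=>(((()()())S))=>(((()()())()))

S => (S)   [S ::= ( S )]
(S) => ((S))   [S ::= ( S )]
((S)) => ((SS))   [S ::= S S]
((SS)) => (((S)S))   [S ::= ( S )]
(((S)S)) => (((SS)S))   [S ::= S S]
(((SS)S)) => (((SSS)S))   [S ::= S S]
(((SSS)S)) => (((()SS)S))   [S ::= ( )]
(((()SS)S)) => (((()()S)S))   [S ::= ( )]
(((()()S)S)) => (((()()())S))   [S ::= ( )]
(((()()())S)) => (((()()())()))   [S ::= ( )]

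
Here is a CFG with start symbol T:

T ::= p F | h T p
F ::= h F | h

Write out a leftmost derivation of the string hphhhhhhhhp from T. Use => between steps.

T => hTp => hpFp => hphFp => hphhFp => hphhhFp => hphhhhFp => hphhhhhFp => hphhhhhhFp => hphhhhhhhFp => hphhhhhhhhp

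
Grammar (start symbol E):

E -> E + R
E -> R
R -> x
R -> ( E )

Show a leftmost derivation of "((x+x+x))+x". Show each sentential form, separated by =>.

E => E+R   [E -> E + R]
E+R => R+R   [E -> R]
R+R => (E)+R   [R -> ( E )]
(E)+R => (R)+R   [E -> R]
(R)+R => ((E))+R   [R -> ( E )]
((E))+R => ((E+R))+R   [E -> E + R]
((E+R))+R => ((E+R+R))+R   [E -> E + R]
((E+R+R))+R => ((R+R+R))+R   [E -> R]
((R+R+R))+R => ((x+R+R))+R   [R -> x]
((x+R+R))+R => ((x+x+R))+R   [R -> x]
((x+x+R))+R => ((x+x+x))+R   [R -> x]
((x+x+x))+R => ((x+x+x))+x   [R -> x]

E=>E+R=>R+R=>(E)+R=>(R)+R=>((E))+R=>((E+R))+R=>((E+R+R))+R=>((R+R+R))+R=>((x+R+R))+R=>((x+x+R))+R=>((x+x+x))+R=>((x+x+x))+x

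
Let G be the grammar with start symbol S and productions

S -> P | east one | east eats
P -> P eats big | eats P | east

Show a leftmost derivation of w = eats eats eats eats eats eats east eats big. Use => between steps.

S => P   [S -> P]
P => eats P   [P -> eats P]
eats P => eats eats P   [P -> eats P]
eats eats P => eats eats eats P   [P -> eats P]
eats eats eats P => eats eats eats eats P   [P -> eats P]
eats eats eats eats P => eats eats eats eats eats P   [P -> eats P]
eats eats eats eats eats P => eats eats eats eats eats eats P   [P -> eats P]
eats eats eats eats eats eats P => eats eats eats eats eats eats P eats big   [P -> P eats big]
eats eats eats eats eats eats P eats big => eats eats eats eats eats eats east eats big   [P -> east]

S => P => eats P => eats eats P => eats eats eats P => eats eats eats eats P => eats eats eats eats eats P => eats eats eats eats eats eats P => eats eats eats eats eats eats P eats big => eats eats eats eats eats eats east eats big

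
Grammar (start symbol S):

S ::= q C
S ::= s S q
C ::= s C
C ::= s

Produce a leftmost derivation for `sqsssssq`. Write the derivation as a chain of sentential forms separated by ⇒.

S ⇒ sSq ⇒ sqCq ⇒ sqsCq ⇒ sqssCq ⇒ sqsssCq ⇒ sqssssCq ⇒ sqsssssq

S ⇒ sSq   [S ::= s S q]
sSq ⇒ sqCq   [S ::= q C]
sqCq ⇒ sqsCq   [C ::= s C]
sqsCq ⇒ sqssCq   [C ::= s C]
sqssCq ⇒ sqsssCq   [C ::= s C]
sqsssCq ⇒ sqssssCq   [C ::= s C]
sqssssCq ⇒ sqsssssq   [C ::= s]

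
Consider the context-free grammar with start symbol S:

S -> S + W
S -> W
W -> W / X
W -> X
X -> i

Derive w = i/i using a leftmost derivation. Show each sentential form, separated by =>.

S => W => W/X => X/X => i/X => i/i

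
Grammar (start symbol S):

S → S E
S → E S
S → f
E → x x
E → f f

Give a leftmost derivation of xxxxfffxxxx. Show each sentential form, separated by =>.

S => SE => ESE => xxSE => xxESE => xxxxSE => xxxxSEE => xxxxESEE => xxxxffSEE => xxxxfffEE => xxxxfffxxE => xxxxfffxxxx

S => SE   [S → S E]
SE => ESE   [S → E S]
ESE => xxSE   [E → x x]
xxSE => xxESE   [S → E S]
xxESE => xxxxSE   [E → x x]
xxxxSE => xxxxSEE   [S → S E]
xxxxSEE => xxxxESEE   [S → E S]
xxxxESEE => xxxxffSEE   [E → f f]
xxxxffSEE => xxxxfffEE   [S → f]
xxxxfffEE => xxxxfffxxE   [E → x x]
xxxxfffxxE => xxxxfffxxxx   [E → x x]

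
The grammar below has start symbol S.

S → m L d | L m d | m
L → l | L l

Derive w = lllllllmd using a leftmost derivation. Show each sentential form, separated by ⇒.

S ⇒ Lmd ⇒ Llmd ⇒ Lllmd ⇒ Llllmd ⇒ Lllllmd ⇒ Llllllmd ⇒ Lllllllmd ⇒ lllllllmd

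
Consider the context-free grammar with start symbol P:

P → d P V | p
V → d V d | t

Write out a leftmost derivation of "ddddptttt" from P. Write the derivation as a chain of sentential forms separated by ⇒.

P ⇒ dPV ⇒ ddPVV ⇒ dddPVVV ⇒ ddddPVVVV ⇒ ddddpVVVV ⇒ ddddptVVV ⇒ ddddpttVV ⇒ ddddptttV ⇒ ddddptttt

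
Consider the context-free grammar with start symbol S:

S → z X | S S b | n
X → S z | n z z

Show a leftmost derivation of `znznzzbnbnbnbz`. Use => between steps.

S => zX   [S → z X]
zX => zSz   [X → S z]
zSz => zSSbz   [S → S S b]
zSSbz => zSSbSbz   [S → S S b]
zSSbSbz => zSSbSbSbz   [S → S S b]
zSSbSbSbz => zSSbSbSbSbz   [S → S S b]
zSSbSbSbSbz => znSbSbSbSbz   [S → n]
znSbSbSbSbz => znzXbSbSbSbz   [S → z X]
znzXbSbSbSbz => znznzzbSbSbSbz   [X → n z z]
znznzzbSbSbSbz => znznzzbnbSbSbz   [S → n]
znznzzbnbSbSbz => znznzzbnbnbSbz   [S → n]
znznzzbnbnbSbz => znznzzbnbnbnbz   [S → n]

S => zX => zSz => zSSbz => zSSbSbz => zSSbSbSbz => zSSbSbSbSbz => znSbSbSbSbz => znzXbSbSbSbz => znznzzbSbSbSbz => znznzzbnbSbSbz => znznzzbnbnbSbz => znznzzbnbnbnbz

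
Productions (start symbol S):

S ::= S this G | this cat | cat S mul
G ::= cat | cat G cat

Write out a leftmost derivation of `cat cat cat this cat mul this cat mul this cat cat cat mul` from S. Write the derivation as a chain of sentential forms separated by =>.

S => cat S mul => cat S this G mul => cat cat S mul this G mul => cat cat S this G mul this G mul => cat cat cat S mul this G mul this G mul => cat cat cat this cat mul this G mul this G mul => cat cat cat this cat mul this cat mul this G mul => cat cat cat this cat mul this cat mul this cat G cat mul => cat cat cat this cat mul this cat mul this cat cat cat mul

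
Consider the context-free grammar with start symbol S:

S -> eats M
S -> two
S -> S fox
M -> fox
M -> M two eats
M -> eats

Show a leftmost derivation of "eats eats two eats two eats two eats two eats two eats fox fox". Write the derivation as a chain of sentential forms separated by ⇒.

S ⇒ S fox ⇒ S fox fox ⇒ eats M fox fox ⇒ eats M two eats fox fox ⇒ eats M two eats two eats fox fox ⇒ eats M two eats two eats two eats fox fox ⇒ eats M two eats two eats two eats two eats fox fox ⇒ eats M two eats two eats two eats two eats two eats fox fox ⇒ eats eats two eats two eats two eats two eats two eats fox fox

S ⇒ S fox   [S -> S fox]
S fox ⇒ S fox fox   [S -> S fox]
S fox fox ⇒ eats M fox fox   [S -> eats M]
eats M fox fox ⇒ eats M two eats fox fox   [M -> M two eats]
eats M two eats fox fox ⇒ eats M two eats two eats fox fox   [M -> M two eats]
eats M two eats two eats fox fox ⇒ eats M two eats two eats two eats fox fox   [M -> M two eats]
eats M two eats two eats two eats fox fox ⇒ eats M two eats two eats two eats two eats fox fox   [M -> M two eats]
eats M two eats two eats two eats two eats fox fox ⇒ eats M two eats two eats two eats two eats two eats fox fox   [M -> M two eats]
eats M two eats two eats two eats two eats two eats fox fox ⇒ eats eats two eats two eats two eats two eats two eats fox fox   [M -> eats]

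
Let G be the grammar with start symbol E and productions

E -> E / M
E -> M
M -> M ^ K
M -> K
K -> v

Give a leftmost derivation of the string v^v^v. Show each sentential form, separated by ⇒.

E ⇒ M ⇒ M^K ⇒ M^K^K ⇒ K^K^K ⇒ v^K^K ⇒ v^v^K ⇒ v^v^v

E ⇒ M   [E -> M]
M ⇒ M^K   [M -> M ^ K]
M^K ⇒ M^K^K   [M -> M ^ K]
M^K^K ⇒ K^K^K   [M -> K]
K^K^K ⇒ v^K^K   [K -> v]
v^K^K ⇒ v^v^K   [K -> v]
v^v^K ⇒ v^v^v   [K -> v]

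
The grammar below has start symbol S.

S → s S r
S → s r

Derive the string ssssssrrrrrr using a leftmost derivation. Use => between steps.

S => sSr   [S → s S r]
sSr => ssSrr   [S → s S r]
ssSrr => sssSrrr   [S → s S r]
sssSrrr => ssssSrrrr   [S → s S r]
ssssSrrrr => sssssSrrrrr   [S → s S r]
sssssSrrrrr => ssssssrrrrrr   [S → s r]

S => sSr => ssSrr => sssSrrr => ssssSrrrr => sssssSrrrrr => ssssssrrrrrr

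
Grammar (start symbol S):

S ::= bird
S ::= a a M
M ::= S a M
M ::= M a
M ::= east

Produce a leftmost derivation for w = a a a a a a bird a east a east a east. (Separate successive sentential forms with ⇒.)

S ⇒ a a M ⇒ a a S a M ⇒ a a a a M a M ⇒ a a a a S a M a M ⇒ a a a a a a M a M a M ⇒ a a a a a a S a M a M a M ⇒ a a a a a a bird a M a M a M ⇒ a a a a a a bird a east a M a M ⇒ a a a a a a bird a east a east a M ⇒ a a a a a a bird a east a east a east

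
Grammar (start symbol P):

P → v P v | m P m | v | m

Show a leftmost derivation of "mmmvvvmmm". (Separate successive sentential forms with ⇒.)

P ⇒ mPm ⇒ mmPmm ⇒ mmmPmmm ⇒ mmmvPvmmm ⇒ mmmvvvmmm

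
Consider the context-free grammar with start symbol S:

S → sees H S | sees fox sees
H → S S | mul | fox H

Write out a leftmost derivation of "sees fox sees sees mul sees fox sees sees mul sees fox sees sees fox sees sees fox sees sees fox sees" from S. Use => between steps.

S => sees H S   [S → sees H S]
sees H S => sees fox H S   [H → fox H]
sees fox H S => sees fox S S S   [H → S S]
sees fox S S S => sees fox sees H S S S   [S → sees H S]
sees fox sees H S S S => sees fox sees S S S S S   [H → S S]
sees fox sees S S S S S => sees fox sees sees H S S S S S   [S → sees H S]
sees fox sees sees H S S S S S => sees fox sees sees mul S S S S S   [H → mul]
sees fox sees sees mul S S S S S => sees fox sees sees mul sees fox sees S S S S   [S → sees fox sees]
sees fox sees sees mul sees fox sees S S S S => sees fox sees sees mul sees fox sees sees H S S S S   [S → sees H S]
sees fox sees sees mul sees fox sees sees H S S S S => sees fox sees sees mul sees fox sees sees mul S S S S   [H → mul]
sees fox sees sees mul sees fox sees sees mul S S S S => sees fox sees sees mul sees fox sees sees mul sees fox sees S S S   [S → sees fox sees]
sees fox sees sees mul sees fox sees sees mul sees fox sees S S S => sees fox sees sees mul sees fox sees sees mul sees fox sees sees fox sees S S   [S → sees fox sees]
sees fox sees sees mul sees fox sees sees mul sees fox sees sees fox sees S S => sees fox sees sees mul sees fox sees sees mul sees fox sees sees fox sees sees fox sees S   [S → sees fox sees]
sees fox sees sees mul sees fox sees sees mul sees fox sees sees fox sees sees fox sees S => sees fox sees sees mul sees fox sees sees mul sees fox sees sees fox sees sees fox sees sees fox sees   [S → sees fox sees]

S => sees H S => sees fox H S => sees fox S S S => sees fox sees H S S S => sees fox sees S S S S S => sees fox sees sees H S S S S S => sees fox sees sees mul S S S S S => sees fox sees sees mul sees fox sees S S S S => sees fox sees sees mul sees fox sees sees H S S S S => sees fox sees sees mul sees fox sees sees mul S S S S => sees fox sees sees mul sees fox sees sees mul sees fox sees S S S => sees fox sees sees mul sees fox sees sees mul sees fox sees sees fox sees S S => sees fox sees sees mul sees fox sees sees mul sees fox sees sees fox sees sees fox sees S => sees fox sees sees mul sees fox sees sees mul sees fox sees sees fox sees sees fox sees sees fox sees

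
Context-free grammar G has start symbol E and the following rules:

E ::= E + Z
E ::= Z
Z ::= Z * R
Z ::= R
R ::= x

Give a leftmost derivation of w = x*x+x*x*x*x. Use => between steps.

E => E+Z => Z+Z => Z*R+Z => R*R+Z => x*R+Z => x*x+Z => x*x+Z*R => x*x+Z*R*R => x*x+Z*R*R*R => x*x+R*R*R*R => x*x+x*R*R*R => x*x+x*x*R*R => x*x+x*x*x*R => x*x+x*x*x*x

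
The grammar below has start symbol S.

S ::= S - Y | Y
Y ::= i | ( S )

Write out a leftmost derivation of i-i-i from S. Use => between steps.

S => S-Y   [S ::= S - Y]
S-Y => S-Y-Y   [S ::= S - Y]
S-Y-Y => Y-Y-Y   [S ::= Y]
Y-Y-Y => i-Y-Y   [Y ::= i]
i-Y-Y => i-i-Y   [Y ::= i]
i-i-Y => i-i-i   [Y ::= i]

S => S-Y => S-Y-Y => Y-Y-Y => i-Y-Y => i-i-Y => i-i-i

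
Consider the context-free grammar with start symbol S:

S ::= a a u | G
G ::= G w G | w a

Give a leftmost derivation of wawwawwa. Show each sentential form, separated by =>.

S => G => GwG => GwGwG => wawGwG => wawwawG => wawwawwa

S => G   [S ::= G]
G => GwG   [G ::= G w G]
GwG => GwGwG   [G ::= G w G]
GwGwG => wawGwG   [G ::= w a]
wawGwG => wawwawG   [G ::= w a]
wawwawG => wawwawwa   [G ::= w a]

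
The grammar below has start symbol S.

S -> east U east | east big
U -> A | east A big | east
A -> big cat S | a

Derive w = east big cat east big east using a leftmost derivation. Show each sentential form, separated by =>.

S => east U east   [S -> east U east]
east U east => east A east   [U -> A]
east A east => east big cat S east   [A -> big cat S]
east big cat S east => east big cat east big east   [S -> east big]

S => east U east => east A east => east big cat S east => east big cat east big east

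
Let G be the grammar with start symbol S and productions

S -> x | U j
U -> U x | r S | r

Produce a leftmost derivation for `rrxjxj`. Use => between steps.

S => Uj => Uxj => rSxj => rUjxj => rrSjxj => rrxjxj

S => Uj   [S -> U j]
Uj => Uxj   [U -> U x]
Uxj => rSxj   [U -> r S]
rSxj => rUjxj   [S -> U j]
rUjxj => rrSjxj   [U -> r S]
rrSjxj => rrxjxj   [S -> x]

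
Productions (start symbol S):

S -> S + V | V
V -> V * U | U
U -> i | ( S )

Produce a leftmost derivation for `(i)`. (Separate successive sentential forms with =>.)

S=>V=>U=>(S)=>(V)=>(U)=>(i)

S => V   [S -> V]
V => U   [V -> U]
U => (S)   [U -> ( S )]
(S) => (V)   [S -> V]
(V) => (U)   [V -> U]
(U) => (i)   [U -> i]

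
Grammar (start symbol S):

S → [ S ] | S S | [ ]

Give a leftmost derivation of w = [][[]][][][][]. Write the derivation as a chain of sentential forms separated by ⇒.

S ⇒ SS ⇒ SSS ⇒ []SS ⇒ []SSS ⇒ []SSSS ⇒ [][S]SSS ⇒ [][[]]SSS ⇒ [][[]]SSSS ⇒ [][[]][]SSS ⇒ [][[]][][]SS ⇒ [][[]][][][]S ⇒ [][[]][][][][]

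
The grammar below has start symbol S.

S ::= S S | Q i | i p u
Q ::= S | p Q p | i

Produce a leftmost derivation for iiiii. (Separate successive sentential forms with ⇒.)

S ⇒ SS ⇒ QiS ⇒ iiS ⇒ iiQi ⇒ iiSi ⇒ iiQii ⇒ iiiii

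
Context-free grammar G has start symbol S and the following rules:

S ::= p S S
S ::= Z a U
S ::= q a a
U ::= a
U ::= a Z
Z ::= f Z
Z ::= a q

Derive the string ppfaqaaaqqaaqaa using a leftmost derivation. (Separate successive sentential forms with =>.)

S => pSS => ppSSS => ppZaUSS => ppfZaUSS => ppfaqaUSS => ppfaqaaZSS => ppfaqaaaqSS => ppfaqaaaqqaaS => ppfaqaaaqqaaqaa

S => pSS   [S ::= p S S]
pSS => ppSSS   [S ::= p S S]
ppSSS => ppZaUSS   [S ::= Z a U]
ppZaUSS => ppfZaUSS   [Z ::= f Z]
ppfZaUSS => ppfaqaUSS   [Z ::= a q]
ppfaqaUSS => ppfaqaaZSS   [U ::= a Z]
ppfaqaaZSS => ppfaqaaaqSS   [Z ::= a q]
ppfaqaaaqSS => ppfaqaaaqqaaS   [S ::= q a a]
ppfaqaaaqqaaS => ppfaqaaaqqaaqaa   [S ::= q a a]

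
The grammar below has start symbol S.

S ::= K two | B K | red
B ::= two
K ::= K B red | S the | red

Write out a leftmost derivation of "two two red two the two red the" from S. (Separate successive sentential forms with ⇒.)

S ⇒ B K ⇒ two K ⇒ two S the ⇒ two B K the ⇒ two two K the ⇒ two two K B red the ⇒ two two S the B red the ⇒ two two K two the B red the ⇒ two two red two the B red the ⇒ two two red two the two red the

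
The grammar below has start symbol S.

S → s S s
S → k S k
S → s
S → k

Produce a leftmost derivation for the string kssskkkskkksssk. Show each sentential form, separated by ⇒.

S⇒kSk⇒ksSsk⇒kssSssk⇒ksssSsssk⇒kssskSksssk⇒kssskkSkksssk⇒kssskkkSkkksssk⇒kssskkkskkksssk

S ⇒ kSk   [S → k S k]
kSk ⇒ ksSsk   [S → s S s]
ksSsk ⇒ kssSssk   [S → s S s]
kssSssk ⇒ ksssSsssk   [S → s S s]
ksssSsssk ⇒ kssskSksssk   [S → k S k]
kssskSksssk ⇒ kssskkSkksssk   [S → k S k]
kssskkSkksssk ⇒ kssskkkSkkksssk   [S → k S k]
kssskkkSkkksssk ⇒ kssskkkskkksssk   [S → s]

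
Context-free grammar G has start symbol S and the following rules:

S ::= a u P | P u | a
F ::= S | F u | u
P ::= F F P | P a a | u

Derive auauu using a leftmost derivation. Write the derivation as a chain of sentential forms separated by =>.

S=>auP=>auFFP=>auSFP=>auaFP=>auauP=>auauu

S => auP   [S ::= a u P]
auP => auFFP   [P ::= F F P]
auFFP => auSFP   [F ::= S]
auSFP => auaFP   [S ::= a]
auaFP => auauP   [F ::= u]
auauP => auauu   [P ::= u]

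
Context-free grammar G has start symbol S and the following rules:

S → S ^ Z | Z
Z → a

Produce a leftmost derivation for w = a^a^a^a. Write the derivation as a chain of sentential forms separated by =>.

S => S^Z => S^Z^Z => S^Z^Z^Z => Z^Z^Z^Z => a^Z^Z^Z => a^a^Z^Z => a^a^a^Z => a^a^a^a

S => S^Z   [S → S ^ Z]
S^Z => S^Z^Z   [S → S ^ Z]
S^Z^Z => S^Z^Z^Z   [S → S ^ Z]
S^Z^Z^Z => Z^Z^Z^Z   [S → Z]
Z^Z^Z^Z => a^Z^Z^Z   [Z → a]
a^Z^Z^Z => a^a^Z^Z   [Z → a]
a^a^Z^Z => a^a^a^Z   [Z → a]
a^a^a^Z => a^a^a^a   [Z → a]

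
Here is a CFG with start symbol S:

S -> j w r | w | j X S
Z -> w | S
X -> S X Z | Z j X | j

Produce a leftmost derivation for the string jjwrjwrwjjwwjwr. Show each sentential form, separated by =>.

S => jXS => jSXZS => jjwrXZS => jjwrSXZZS => jjwrjwrXZZS => jjwrjwrZjXZZS => jjwrjwrSjXZZS => jjwrjwrwjXZZS => jjwrjwrwjjZZS => jjwrjwrwjjwZS => jjwrjwrwjjwwS => jjwrjwrwjjwwjwr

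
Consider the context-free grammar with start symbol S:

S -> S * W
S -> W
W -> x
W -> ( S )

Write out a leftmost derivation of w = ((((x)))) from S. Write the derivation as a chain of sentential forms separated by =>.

S=>W=>(S)=>(W)=>((S))=>((W))=>(((S)))=>(((W)))=>((((S))))=>((((W))))=>((((x))))

S => W   [S -> W]
W => (S)   [W -> ( S )]
(S) => (W)   [S -> W]
(W) => ((S))   [W -> ( S )]
((S)) => ((W))   [S -> W]
((W)) => (((S)))   [W -> ( S )]
(((S))) => (((W)))   [S -> W]
(((W))) => ((((S))))   [W -> ( S )]
((((S)))) => ((((W))))   [S -> W]
((((W)))) => ((((x))))   [W -> x]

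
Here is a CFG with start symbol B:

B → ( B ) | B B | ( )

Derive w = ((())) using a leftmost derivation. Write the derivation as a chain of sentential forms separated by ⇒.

B ⇒ (B)   [B → ( B )]
(B) ⇒ ((B))   [B → ( B )]
((B)) ⇒ ((()))   [B → ( )]

B ⇒ (B) ⇒ ((B)) ⇒ ((()))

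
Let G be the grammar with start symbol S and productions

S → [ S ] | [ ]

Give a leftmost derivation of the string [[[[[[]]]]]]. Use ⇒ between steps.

S ⇒ [S] ⇒ [[S]] ⇒ [[[S]]] ⇒ [[[[S]]]] ⇒ [[[[[S]]]]] ⇒ [[[[[[]]]]]]

S ⇒ [S]   [S → [ S ]]
[S] ⇒ [[S]]   [S → [ S ]]
[[S]] ⇒ [[[S]]]   [S → [ S ]]
[[[S]]] ⇒ [[[[S]]]]   [S → [ S ]]
[[[[S]]]] ⇒ [[[[[S]]]]]   [S → [ S ]]
[[[[[S]]]]] ⇒ [[[[[[]]]]]]   [S → [ ]]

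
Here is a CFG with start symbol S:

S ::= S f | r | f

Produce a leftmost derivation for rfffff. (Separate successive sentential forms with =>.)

S => Sf => Sff => Sfff => Sffff => Sfffff => rfffff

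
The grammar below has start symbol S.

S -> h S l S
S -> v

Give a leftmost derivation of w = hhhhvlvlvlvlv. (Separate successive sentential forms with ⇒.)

S ⇒ hSlS ⇒ hhSlSlS ⇒ hhhSlSlSlS ⇒ hhhhSlSlSlSlS ⇒ hhhhvlSlSlSlS ⇒ hhhhvlvlSlSlS ⇒ hhhhvlvlvlSlS ⇒ hhhhvlvlvlvlS ⇒ hhhhvlvlvlvlv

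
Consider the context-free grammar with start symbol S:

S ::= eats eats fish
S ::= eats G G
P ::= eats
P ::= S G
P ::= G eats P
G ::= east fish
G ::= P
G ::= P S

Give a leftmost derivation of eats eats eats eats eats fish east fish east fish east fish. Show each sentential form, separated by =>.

S => eats G G => eats P S G => eats eats S G => eats eats eats G G G => eats eats eats P G G => eats eats eats S G G G => eats eats eats eats eats fish G G G => eats eats eats eats eats fish east fish G G => eats eats eats eats eats fish east fish east fish G => eats eats eats eats eats fish east fish east fish east fish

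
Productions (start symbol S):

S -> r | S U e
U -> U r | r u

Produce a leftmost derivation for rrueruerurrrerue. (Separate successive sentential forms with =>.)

S => SUe => SUeUe => SUeUeUe => SUeUeUeUe => rUeUeUeUe => rrueUeUeUe => rruerueUeUe => rruerueUreUe => rruerueUrreUe => rruerueUrrreUe => rrueruerurrreUe => rrueruerurrrerue

S => SUe   [S -> S U e]
SUe => SUeUe   [S -> S U e]
SUeUe => SUeUeUe   [S -> S U e]
SUeUeUe => SUeUeUeUe   [S -> S U e]
SUeUeUeUe => rUeUeUeUe   [S -> r]
rUeUeUeUe => rrueUeUeUe   [U -> r u]
rrueUeUeUe => rruerueUeUe   [U -> r u]
rruerueUeUe => rruerueUreUe   [U -> U r]
rruerueUreUe => rruerueUrreUe   [U -> U r]
rruerueUrreUe => rruerueUrrreUe   [U -> U r]
rruerueUrrreUe => rrueruerurrreUe   [U -> r u]
rrueruerurrreUe => rrueruerurrrerue   [U -> r u]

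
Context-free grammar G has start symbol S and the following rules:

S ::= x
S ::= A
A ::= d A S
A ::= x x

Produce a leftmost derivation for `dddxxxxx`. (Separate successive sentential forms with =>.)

S => A => dAS => ddASS => dddASSS => dddxxSSS => dddxxxSS => dddxxxxS => dddxxxxx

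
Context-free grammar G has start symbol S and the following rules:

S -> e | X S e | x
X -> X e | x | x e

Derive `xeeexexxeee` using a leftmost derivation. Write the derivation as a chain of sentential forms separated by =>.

S => XSe => XeSe => XeeSe => XeeeSe => xeeeSe => xeeeXSee => xeeexeSee => xeeexeXSeee => xeeexexSeee => xeeexexxeee

S => XSe   [S -> X S e]
XSe => XeSe   [X -> X e]
XeSe => XeeSe   [X -> X e]
XeeSe => XeeeSe   [X -> X e]
XeeeSe => xeeeSe   [X -> x]
xeeeSe => xeeeXSee   [S -> X S e]
xeeeXSee => xeeexeSee   [X -> x e]
xeeexeSee => xeeexeXSeee   [S -> X S e]
xeeexeXSeee => xeeexexSeee   [X -> x]
xeeexexSeee => xeeexexxeee   [S -> x]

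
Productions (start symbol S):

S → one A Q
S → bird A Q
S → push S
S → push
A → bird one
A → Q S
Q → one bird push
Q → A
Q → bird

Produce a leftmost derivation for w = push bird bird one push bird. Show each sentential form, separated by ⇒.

S ⇒ push S ⇒ push bird A Q ⇒ push bird Q S Q ⇒ push bird A S Q ⇒ push bird bird one S Q ⇒ push bird bird one push Q ⇒ push bird bird one push bird

S ⇒ push S   [S → push S]
push S ⇒ push bird A Q   [S → bird A Q]
push bird A Q ⇒ push bird Q S Q   [A → Q S]
push bird Q S Q ⇒ push bird A S Q   [Q → A]
push bird A S Q ⇒ push bird bird one S Q   [A → bird one]
push bird bird one S Q ⇒ push bird bird one push Q   [S → push]
push bird bird one push Q ⇒ push bird bird one push bird   [Q → bird]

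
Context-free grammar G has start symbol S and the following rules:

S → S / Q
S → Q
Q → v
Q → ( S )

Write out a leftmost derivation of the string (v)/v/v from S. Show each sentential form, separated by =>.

S => S/Q => S/Q/Q => Q/Q/Q => (S)/Q/Q => (Q)/Q/Q => (v)/Q/Q => (v)/v/Q => (v)/v/v

S => S/Q   [S → S / Q]
S/Q => S/Q/Q   [S → S / Q]
S/Q/Q => Q/Q/Q   [S → Q]
Q/Q/Q => (S)/Q/Q   [Q → ( S )]
(S)/Q/Q => (Q)/Q/Q   [S → Q]
(Q)/Q/Q => (v)/Q/Q   [Q → v]
(v)/Q/Q => (v)/v/Q   [Q → v]
(v)/v/Q => (v)/v/v   [Q → v]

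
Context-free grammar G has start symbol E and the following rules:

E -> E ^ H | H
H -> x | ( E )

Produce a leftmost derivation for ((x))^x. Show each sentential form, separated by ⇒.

E ⇒ E^H ⇒ H^H ⇒ (E)^H ⇒ (H)^H ⇒ ((E))^H ⇒ ((H))^H ⇒ ((x))^H ⇒ ((x))^x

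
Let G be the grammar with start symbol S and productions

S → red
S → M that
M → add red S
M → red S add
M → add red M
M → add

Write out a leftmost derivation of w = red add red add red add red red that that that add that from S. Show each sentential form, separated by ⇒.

S ⇒ M that ⇒ red S add that ⇒ red M that add that ⇒ red add red S that add that ⇒ red add red M that that add that ⇒ red add red add red S that that add that ⇒ red add red add red M that that that add that ⇒ red add red add red add red S that that that add that ⇒ red add red add red add red red that that that add that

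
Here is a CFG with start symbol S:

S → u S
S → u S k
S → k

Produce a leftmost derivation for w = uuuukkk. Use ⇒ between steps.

S ⇒ uS ⇒ uuSk ⇒ uuuSkk ⇒ uuuuSkk ⇒ uuuukkk

S ⇒ uS   [S → u S]
uS ⇒ uuSk   [S → u S k]
uuSk ⇒ uuuSkk   [S → u S k]
uuuSkk ⇒ uuuuSkk   [S → u S]
uuuuSkk ⇒ uuuukkk   [S → k]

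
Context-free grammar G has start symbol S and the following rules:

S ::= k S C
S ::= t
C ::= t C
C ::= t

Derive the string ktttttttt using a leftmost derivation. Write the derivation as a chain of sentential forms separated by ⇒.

S ⇒ kSC ⇒ ktC ⇒ kttC ⇒ ktttC ⇒ kttttC ⇒ ktttttC ⇒ kttttttC ⇒ ktttttttC ⇒ ktttttttt

S ⇒ kSC   [S ::= k S C]
kSC ⇒ ktC   [S ::= t]
ktC ⇒ kttC   [C ::= t C]
kttC ⇒ ktttC   [C ::= t C]
ktttC ⇒ kttttC   [C ::= t C]
kttttC ⇒ ktttttC   [C ::= t C]
ktttttC ⇒ kttttttC   [C ::= t C]
kttttttC ⇒ ktttttttC   [C ::= t C]
ktttttttC ⇒ ktttttttt   [C ::= t]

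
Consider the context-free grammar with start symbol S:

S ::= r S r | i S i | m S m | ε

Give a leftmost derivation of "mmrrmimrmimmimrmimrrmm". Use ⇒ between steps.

S⇒mSm⇒mmSmm⇒mmrSrmm⇒mmrrSrrmm⇒mmrrmSmrrmm⇒mmrrmiSimrrmm⇒mmrrmimSmimrrmm⇒mmrrmimrSrmimrrmm⇒mmrrmimrmSmrmimrrmm⇒mmrrmimrmiSimrmimrrmm⇒mmrrmimrmimSmimrmimrrmm⇒mmrrmimrmimmimrmimrrmm

S ⇒ mSm   [S ::= m S m]
mSm ⇒ mmSmm   [S ::= m S m]
mmSmm ⇒ mmrSrmm   [S ::= r S r]
mmrSrmm ⇒ mmrrSrrmm   [S ::= r S r]
mmrrSrrmm ⇒ mmrrmSmrrmm   [S ::= m S m]
mmrrmSmrrmm ⇒ mmrrmiSimrrmm   [S ::= i S i]
mmrrmiSimrrmm ⇒ mmrrmimSmimrrmm   [S ::= m S m]
mmrrmimSmimrrmm ⇒ mmrrmimrSrmimrrmm   [S ::= r S r]
mmrrmimrSrmimrrmm ⇒ mmrrmimrmSmrmimrrmm   [S ::= m S m]
mmrrmimrmSmrmimrrmm ⇒ mmrrmimrmiSimrmimrrmm   [S ::= i S i]
mmrrmimrmiSimrmimrrmm ⇒ mmrrmimrmimSmimrmimrrmm   [S ::= m S m]
mmrrmimrmimSmimrmimrrmm ⇒ mmrrmimrmimmimrmimrrmm   [S ::= ε]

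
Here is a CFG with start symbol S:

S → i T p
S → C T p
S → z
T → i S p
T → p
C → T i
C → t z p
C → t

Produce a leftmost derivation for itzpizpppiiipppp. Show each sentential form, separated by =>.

S => CTp => TiTp => iSpiTp => iCTppiTp => itzpTppiTp => itzpiSpppiTp => itzpizpppiTp => itzpizpppiiSpp => itzpizpppiiiTppp => itzpizpppiiipppp

S => CTp   [S → C T p]
CTp => TiTp   [C → T i]
TiTp => iSpiTp   [T → i S p]
iSpiTp => iCTppiTp   [S → C T p]
iCTppiTp => itzpTppiTp   [C → t z p]
itzpTppiTp => itzpiSpppiTp   [T → i S p]
itzpiSpppiTp => itzpizpppiTp   [S → z]
itzpizpppiTp => itzpizpppiiSpp   [T → i S p]
itzpizpppiiSpp => itzpizpppiiiTppp   [S → i T p]
itzpizpppiiiTppp => itzpizpppiiipppp   [T → p]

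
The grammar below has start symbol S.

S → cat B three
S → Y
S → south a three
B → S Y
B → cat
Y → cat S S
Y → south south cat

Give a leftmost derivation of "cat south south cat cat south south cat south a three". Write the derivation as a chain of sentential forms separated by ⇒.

S ⇒ Y ⇒ cat S S ⇒ cat Y S ⇒ cat south south cat S ⇒ cat south south cat Y ⇒ cat south south cat cat S S ⇒ cat south south cat cat Y S ⇒ cat south south cat cat south south cat S ⇒ cat south south cat cat south south cat south a three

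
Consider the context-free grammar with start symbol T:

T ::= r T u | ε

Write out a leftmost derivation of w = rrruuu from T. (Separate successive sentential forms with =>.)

T => rTu   [T ::= r T u]
rTu => rrTuu   [T ::= r T u]
rrTuu => rrrTuuu   [T ::= r T u]
rrrTuuu => rrruuu   [T ::= ε]

T => rTu => rrTuu => rrrTuuu => rrruuu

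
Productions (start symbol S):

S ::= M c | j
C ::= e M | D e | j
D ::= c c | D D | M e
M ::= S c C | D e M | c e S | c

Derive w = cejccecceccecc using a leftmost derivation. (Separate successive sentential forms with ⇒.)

S ⇒ Mc ⇒ ScCc ⇒ MccCc ⇒ ceSccCc ⇒ cejccCc ⇒ cejcceMc ⇒ cejcceDeMc ⇒ cejccecceMc ⇒ cejccecceDeMc ⇒ cejcceccecceMc ⇒ cejccecceccecc

S ⇒ Mc   [S ::= M c]
Mc ⇒ ScCc   [M ::= S c C]
ScCc ⇒ MccCc   [S ::= M c]
MccCc ⇒ ceSccCc   [M ::= c e S]
ceSccCc ⇒ cejccCc   [S ::= j]
cejccCc ⇒ cejcceMc   [C ::= e M]
cejcceMc ⇒ cejcceDeMc   [M ::= D e M]
cejcceDeMc ⇒ cejccecceMc   [D ::= c c]
cejccecceMc ⇒ cejccecceDeMc   [M ::= D e M]
cejccecceDeMc ⇒ cejcceccecceMc   [D ::= c c]
cejcceccecceMc ⇒ cejccecceccecc   [M ::= c]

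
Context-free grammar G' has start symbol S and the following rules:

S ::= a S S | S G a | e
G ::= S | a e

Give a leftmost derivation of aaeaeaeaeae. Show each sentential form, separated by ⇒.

S ⇒ aSS   [S ::= a S S]
aSS ⇒ aSGaS   [S ::= S G a]
aSGaS ⇒ aaSSGaS   [S ::= a S S]
aaSSGaS ⇒ aaSGaSGaS   [S ::= S G a]
aaSGaSGaS ⇒ aaeGaSGaS   [S ::= e]
aaeGaSGaS ⇒ aaeaeaSGaS   [G ::= a e]
aaeaeaSGaS ⇒ aaeaeaeGaS   [S ::= e]
aaeaeaeGaS ⇒ aaeaeaeaeaS   [G ::= a e]
aaeaeaeaeaS ⇒ aaeaeaeaeae   [S ::= e]

S ⇒ aSS ⇒ aSGaS ⇒ aaSSGaS ⇒ aaSGaSGaS ⇒ aaeGaSGaS ⇒ aaeaeaSGaS ⇒ aaeaeaeGaS ⇒ aaeaeaeaeaS ⇒ aaeaeaeaeae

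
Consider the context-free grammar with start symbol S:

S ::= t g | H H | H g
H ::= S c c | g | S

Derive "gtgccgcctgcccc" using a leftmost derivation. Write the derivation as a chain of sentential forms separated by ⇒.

S ⇒ HH ⇒ gH ⇒ gScc ⇒ gHHcc ⇒ gSccHcc ⇒ gHHccHcc ⇒ gSccHccHcc ⇒ gtgccHccHcc ⇒ gtgccgccHcc ⇒ gtgccgccScccc ⇒ gtgccgcctgcccc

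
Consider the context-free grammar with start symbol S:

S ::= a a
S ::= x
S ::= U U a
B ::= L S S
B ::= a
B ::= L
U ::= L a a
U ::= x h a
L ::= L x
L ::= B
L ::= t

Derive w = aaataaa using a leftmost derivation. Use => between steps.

S => UUa   [S ::= U U a]
UUa => LaaUa   [U ::= L a a]
LaaUa => BaaUa   [L ::= B]
BaaUa => aaaUa   [B ::= a]
aaaUa => aaaLaaa   [U ::= L a a]
aaaLaaa => aaataaa   [L ::= t]

S => UUa => LaaUa => BaaUa => aaaUa => aaaLaaa => aaataaa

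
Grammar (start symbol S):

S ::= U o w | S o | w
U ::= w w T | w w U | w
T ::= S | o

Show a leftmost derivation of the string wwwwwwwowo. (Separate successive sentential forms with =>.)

S=>So=>Uowo=>wwUowo=>wwwwUowo=>wwwwwwTowo=>wwwwwwSowo=>wwwwwwwowo

S => So   [S ::= S o]
So => Uowo   [S ::= U o w]
Uowo => wwUowo   [U ::= w w U]
wwUowo => wwwwUowo   [U ::= w w U]
wwwwUowo => wwwwwwTowo   [U ::= w w T]
wwwwwwTowo => wwwwwwSowo   [T ::= S]
wwwwwwSowo => wwwwwwwowo   [S ::= w]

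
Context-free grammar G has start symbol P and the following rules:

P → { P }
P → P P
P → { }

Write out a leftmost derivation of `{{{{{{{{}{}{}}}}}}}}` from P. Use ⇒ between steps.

P⇒{P}⇒{{P}}⇒{{{P}}}⇒{{{{P}}}}⇒{{{{{P}}}}}⇒{{{{{{P}}}}}}⇒{{{{{{{P}}}}}}}⇒{{{{{{{PP}}}}}}}⇒{{{{{{{PPP}}}}}}}⇒{{{{{{{{}PP}}}}}}}⇒{{{{{{{{}{}P}}}}}}}⇒{{{{{{{{}{}{}}}}}}}}

P ⇒ {P}   [P → { P }]
{P} ⇒ {{P}}   [P → { P }]
{{P}} ⇒ {{{P}}}   [P → { P }]
{{{P}}} ⇒ {{{{P}}}}   [P → { P }]
{{{{P}}}} ⇒ {{{{{P}}}}}   [P → { P }]
{{{{{P}}}}} ⇒ {{{{{{P}}}}}}   [P → { P }]
{{{{{{P}}}}}} ⇒ {{{{{{{P}}}}}}}   [P → { P }]
{{{{{{{P}}}}}}} ⇒ {{{{{{{PP}}}}}}}   [P → P P]
{{{{{{{PP}}}}}}} ⇒ {{{{{{{PPP}}}}}}}   [P → P P]
{{{{{{{PPP}}}}}}} ⇒ {{{{{{{{}PP}}}}}}}   [P → { }]
{{{{{{{{}PP}}}}}}} ⇒ {{{{{{{{}{}P}}}}}}}   [P → { }]
{{{{{{{{}{}P}}}}}}} ⇒ {{{{{{{{}{}{}}}}}}}}   [P → { }]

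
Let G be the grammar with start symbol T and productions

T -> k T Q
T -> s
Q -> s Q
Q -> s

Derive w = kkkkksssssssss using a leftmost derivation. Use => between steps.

T => kTQ => kkTQQ => kkkTQQQ => kkkkTQQQQ => kkkkkTQQQQQ => kkkkksQQQQQ => kkkkkssQQQQQ => kkkkksssQQQQQ => kkkkkssssQQQQ => kkkkksssssQQQ => kkkkkssssssQQ => kkkkksssssssQQ => kkkkkssssssssQ => kkkkksssssssss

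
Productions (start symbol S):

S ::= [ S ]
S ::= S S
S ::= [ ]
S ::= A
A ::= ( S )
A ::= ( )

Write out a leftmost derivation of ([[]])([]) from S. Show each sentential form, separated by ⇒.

S ⇒ SS ⇒ AS ⇒ (S)S ⇒ ([S])S ⇒ ([[]])S ⇒ ([[]])A ⇒ ([[]])(S) ⇒ ([[]])([])

S ⇒ SS   [S ::= S S]
SS ⇒ AS   [S ::= A]
AS ⇒ (S)S   [A ::= ( S )]
(S)S ⇒ ([S])S   [S ::= [ S ]]
([S])S ⇒ ([[]])S   [S ::= [ ]]
([[]])S ⇒ ([[]])A   [S ::= A]
([[]])A ⇒ ([[]])(S)   [A ::= ( S )]
([[]])(S) ⇒ ([[]])([])   [S ::= [ ]]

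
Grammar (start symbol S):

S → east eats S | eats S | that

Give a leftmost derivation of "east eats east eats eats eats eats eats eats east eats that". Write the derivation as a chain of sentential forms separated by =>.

S => east eats S   [S → east eats S]
east eats S => east eats east eats S   [S → east eats S]
east eats east eats S => east eats east eats eats S   [S → eats S]
east eats east eats eats S => east eats east eats eats eats S   [S → eats S]
east eats east eats eats eats S => east eats east eats eats eats eats S   [S → eats S]
east eats east eats eats eats eats S => east eats east eats eats eats eats eats S   [S → eats S]
east eats east eats eats eats eats eats S => east eats east eats eats eats eats eats eats S   [S → eats S]
east eats east eats eats eats eats eats eats S => east eats east eats eats eats eats eats eats east eats S   [S → east eats S]
east eats east eats eats eats eats eats eats east eats S => east eats east eats eats eats eats eats eats east eats that   [S → that]

S => east eats S => east eats east eats S => east eats east eats eats S => east eats east eats eats eats S => east eats east eats eats eats eats S => east eats east eats eats eats eats eats S => east eats east eats eats eats eats eats eats S => east eats east eats eats eats eats eats eats east eats S => east eats east eats eats eats eats eats eats east eats that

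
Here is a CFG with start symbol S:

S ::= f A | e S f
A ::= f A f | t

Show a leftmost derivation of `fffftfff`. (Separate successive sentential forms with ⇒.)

S ⇒ fA ⇒ ffAf ⇒ fffAff ⇒ ffffAfff ⇒ fffftfff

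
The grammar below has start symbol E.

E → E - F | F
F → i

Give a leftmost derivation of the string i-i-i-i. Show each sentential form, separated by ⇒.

E ⇒ E-F   [E → E - F]
E-F ⇒ E-F-F   [E → E - F]
E-F-F ⇒ E-F-F-F   [E → E - F]
E-F-F-F ⇒ F-F-F-F   [E → F]
F-F-F-F ⇒ i-F-F-F   [F → i]
i-F-F-F ⇒ i-i-F-F   [F → i]
i-i-F-F ⇒ i-i-i-F   [F → i]
i-i-i-F ⇒ i-i-i-i   [F → i]

E ⇒ E-F ⇒ E-F-F ⇒ E-F-F-F ⇒ F-F-F-F ⇒ i-F-F-F ⇒ i-i-F-F ⇒ i-i-i-F ⇒ i-i-i-i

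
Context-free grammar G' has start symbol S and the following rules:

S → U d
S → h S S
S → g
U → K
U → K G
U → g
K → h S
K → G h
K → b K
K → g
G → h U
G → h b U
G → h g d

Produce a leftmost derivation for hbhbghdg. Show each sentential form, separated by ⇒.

S⇒hSS⇒hUdS⇒hKdS⇒hbKdS⇒hbGhdS⇒hbhbUhdS⇒hbhbKhdS⇒hbhbghdS⇒hbhbghdg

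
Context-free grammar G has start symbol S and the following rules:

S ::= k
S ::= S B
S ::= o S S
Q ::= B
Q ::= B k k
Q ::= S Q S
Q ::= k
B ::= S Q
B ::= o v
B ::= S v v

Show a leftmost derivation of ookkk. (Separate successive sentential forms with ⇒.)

S ⇒ oSS ⇒ ooSSS ⇒ ookSS ⇒ ookkS ⇒ ookkk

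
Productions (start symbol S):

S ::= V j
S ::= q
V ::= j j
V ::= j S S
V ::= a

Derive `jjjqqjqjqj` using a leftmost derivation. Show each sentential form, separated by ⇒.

S⇒Vj⇒jSSj⇒jVjSj⇒jjSSjSj⇒jjVjSjSj⇒jjjSSjSjSj⇒jjjqSjSjSj⇒jjjqqjSjSj⇒jjjqqjqjSj⇒jjjqqjqjqj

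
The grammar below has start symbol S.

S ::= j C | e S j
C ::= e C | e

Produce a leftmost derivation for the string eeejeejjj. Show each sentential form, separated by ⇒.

S ⇒ eSj   [S ::= e S j]
eSj ⇒ eeSjj   [S ::= e S j]
eeSjj ⇒ eeeSjjj   [S ::= e S j]
eeeSjjj ⇒ eeejCjjj   [S ::= j C]
eeejCjjj ⇒ eeejeCjjj   [C ::= e C]
eeejeCjjj ⇒ eeejeejjj   [C ::= e]

S ⇒ eSj ⇒ eeSjj ⇒ eeeSjjj ⇒ eeejCjjj ⇒ eeejeCjjj ⇒ eeejeejjj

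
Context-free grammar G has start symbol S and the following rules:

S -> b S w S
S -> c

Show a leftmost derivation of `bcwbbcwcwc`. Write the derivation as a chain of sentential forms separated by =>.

S => bSwS   [S -> b S w S]
bSwS => bcwS   [S -> c]
bcwS => bcwbSwS   [S -> b S w S]
bcwbSwS => bcwbbSwSwS   [S -> b S w S]
bcwbbSwSwS => bcwbbcwSwS   [S -> c]
bcwbbcwSwS => bcwbbcwcwS   [S -> c]
bcwbbcwcwS => bcwbbcwcwc   [S -> c]

S => bSwS => bcwS => bcwbSwS => bcwbbSwSwS => bcwbbcwSwS => bcwbbcwcwS => bcwbbcwcwc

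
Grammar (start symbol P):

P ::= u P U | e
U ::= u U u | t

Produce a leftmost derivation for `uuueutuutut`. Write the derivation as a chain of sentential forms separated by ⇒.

P ⇒ uPU ⇒ uuPUU ⇒ uuuPUUU ⇒ uuueUUU ⇒ uuueuUuUU ⇒ uuueutuUU ⇒ uuueutuuUuU ⇒ uuueutuutuU ⇒ uuueutuutut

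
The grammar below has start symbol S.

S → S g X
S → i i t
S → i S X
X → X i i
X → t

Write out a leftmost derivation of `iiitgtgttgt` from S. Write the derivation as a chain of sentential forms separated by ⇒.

S ⇒ SgX   [S → S g X]
SgX ⇒ iSXgX   [S → i S X]
iSXgX ⇒ iSgXXgX   [S → S g X]
iSgXXgX ⇒ iSgXgXXgX   [S → S g X]
iSgXgXXgX ⇒ iiitgXgXXgX   [S → i i t]
iiitgXgXXgX ⇒ iiitgtgXXgX   [X → t]
iiitgtgXXgX ⇒ iiitgtgtXgX   [X → t]
iiitgtgtXgX ⇒ iiitgtgttgX   [X → t]
iiitgtgttgX ⇒ iiitgtgttgt   [X → t]

S ⇒ SgX ⇒ iSXgX ⇒ iSgXXgX ⇒ iSgXgXXgX ⇒ iiitgXgXXgX ⇒ iiitgtgXXgX ⇒ iiitgtgtXgX ⇒ iiitgtgttgX ⇒ iiitgtgttgt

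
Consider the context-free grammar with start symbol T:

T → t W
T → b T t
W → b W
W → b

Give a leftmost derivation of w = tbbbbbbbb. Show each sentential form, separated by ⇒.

T ⇒ tW   [T → t W]
tW ⇒ tbW   [W → b W]
tbW ⇒ tbbW   [W → b W]
tbbW ⇒ tbbbW   [W → b W]
tbbbW ⇒ tbbbbW   [W → b W]
tbbbbW ⇒ tbbbbbW   [W → b W]
tbbbbbW ⇒ tbbbbbbW   [W → b W]
tbbbbbbW ⇒ tbbbbbbbW   [W → b W]
tbbbbbbbW ⇒ tbbbbbbbb   [W → b]

T ⇒ tW ⇒ tbW ⇒ tbbW ⇒ tbbbW ⇒ tbbbbW ⇒ tbbbbbW ⇒ tbbbbbbW ⇒ tbbbbbbbW ⇒ tbbbbbbbb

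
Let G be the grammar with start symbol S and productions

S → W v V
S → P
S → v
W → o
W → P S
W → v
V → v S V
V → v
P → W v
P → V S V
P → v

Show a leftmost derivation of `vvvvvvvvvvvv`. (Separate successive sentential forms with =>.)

S => WvV   [S → W v V]
WvV => PSvV   [W → P S]
PSvV => VSVSvV   [P → V S V]
VSVSvV => vSVSVSvV   [V → v S V]
vSVSVSvV => vWvVVSVSvV   [S → W v V]
vWvVVSVSvV => vvvVVSVSvV   [W → v]
vvvVVSVSvV => vvvvVSVSvV   [V → v]
vvvvVSVSvV => vvvvvSVSVSvV   [V → v S V]
vvvvvSVSVSvV => vvvvvvVSVSvV   [S → v]
vvvvvvVSVSvV => vvvvvvvSVSvV   [V → v]
vvvvvvvSVSvV => vvvvvvvvVSvV   [S → v]
vvvvvvvvVSvV => vvvvvvvvvSvV   [V → v]
vvvvvvvvvSvV => vvvvvvvvvvvV   [S → v]
vvvvvvvvvvvV => vvvvvvvvvvvv   [V → v]

S=>WvV=>PSvV=>VSVSvV=>vSVSVSvV=>vWvVVSVSvV=>vvvVVSVSvV=>vvvvVSVSvV=>vvvvvSVSVSvV=>vvvvvvVSVSvV=>vvvvvvvSVSvV=>vvvvvvvvVSvV=>vvvvvvvvvSvV=>vvvvvvvvvvvV=>vvvvvvvvvvvv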